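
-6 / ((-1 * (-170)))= -3 / 85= -0.04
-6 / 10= -3 / 5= -0.60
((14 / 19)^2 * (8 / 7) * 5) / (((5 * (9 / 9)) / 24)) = 14.89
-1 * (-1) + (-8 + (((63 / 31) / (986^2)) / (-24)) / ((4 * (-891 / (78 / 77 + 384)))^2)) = -691882462983155 / 98840351840384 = -7.00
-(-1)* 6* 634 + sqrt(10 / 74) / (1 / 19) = 19* sqrt(185) / 37 + 3804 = 3810.98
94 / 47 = 2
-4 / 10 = -2 / 5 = -0.40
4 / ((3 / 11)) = 14.67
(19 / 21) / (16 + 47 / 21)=0.05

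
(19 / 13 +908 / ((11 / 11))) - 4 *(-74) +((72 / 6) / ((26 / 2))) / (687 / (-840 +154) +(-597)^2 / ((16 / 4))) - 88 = 591960307205 / 529736623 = 1117.46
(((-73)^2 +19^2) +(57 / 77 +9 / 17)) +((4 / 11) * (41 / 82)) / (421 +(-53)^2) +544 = 775386967 / 124355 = 6235.27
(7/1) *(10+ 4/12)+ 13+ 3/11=2825/33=85.61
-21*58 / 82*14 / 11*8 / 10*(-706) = 24077424 / 2255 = 10677.35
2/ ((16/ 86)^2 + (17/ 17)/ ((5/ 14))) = 9245/ 13103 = 0.71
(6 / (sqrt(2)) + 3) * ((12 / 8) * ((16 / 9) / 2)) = 4 + 4 * sqrt(2) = 9.66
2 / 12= 1 / 6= 0.17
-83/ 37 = -2.24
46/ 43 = 1.07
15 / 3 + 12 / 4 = 8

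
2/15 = 0.13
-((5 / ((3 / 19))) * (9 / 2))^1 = -142.50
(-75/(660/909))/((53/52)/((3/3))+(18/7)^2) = -579033/42779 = -13.54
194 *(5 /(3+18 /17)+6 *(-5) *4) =-1589830 /69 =-23041.01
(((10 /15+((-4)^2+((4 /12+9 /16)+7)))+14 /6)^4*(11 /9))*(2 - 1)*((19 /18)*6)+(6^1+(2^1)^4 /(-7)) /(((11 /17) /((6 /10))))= 223517923396218497 /55180984320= 4050633.13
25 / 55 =5 / 11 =0.45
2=2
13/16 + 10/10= 29/16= 1.81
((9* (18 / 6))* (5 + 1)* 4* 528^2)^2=32635156665729024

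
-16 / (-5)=16 / 5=3.20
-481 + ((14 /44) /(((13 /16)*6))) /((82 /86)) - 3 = -8511872 /17589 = -483.93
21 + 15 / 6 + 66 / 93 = 1501 / 62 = 24.21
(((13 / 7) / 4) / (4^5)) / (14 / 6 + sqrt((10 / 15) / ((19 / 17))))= 741 / 3395584 - 39*sqrt(1938) / 23769088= 0.00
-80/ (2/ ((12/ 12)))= -40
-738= -738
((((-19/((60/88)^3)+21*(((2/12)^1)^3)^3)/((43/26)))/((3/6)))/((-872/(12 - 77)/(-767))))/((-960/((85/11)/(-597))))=55466256135860947/992597556112588800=0.06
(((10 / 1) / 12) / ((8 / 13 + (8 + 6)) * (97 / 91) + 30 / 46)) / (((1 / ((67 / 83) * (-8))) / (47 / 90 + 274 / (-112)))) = 1262820221 / 1979408070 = 0.64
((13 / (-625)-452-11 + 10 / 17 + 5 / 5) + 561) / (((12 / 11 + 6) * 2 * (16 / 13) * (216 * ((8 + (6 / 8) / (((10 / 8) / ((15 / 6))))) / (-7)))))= -5091163 / 261630000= -0.02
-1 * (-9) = 9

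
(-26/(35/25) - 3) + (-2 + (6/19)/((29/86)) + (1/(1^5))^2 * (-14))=-141301/3857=-36.63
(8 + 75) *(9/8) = 747/8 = 93.38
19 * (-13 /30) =-247 /30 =-8.23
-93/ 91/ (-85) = 93/ 7735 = 0.01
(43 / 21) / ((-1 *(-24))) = 43 / 504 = 0.09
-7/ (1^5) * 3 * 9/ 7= -27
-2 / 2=-1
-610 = -610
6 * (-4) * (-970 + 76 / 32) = 23223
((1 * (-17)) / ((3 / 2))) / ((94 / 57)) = -6.87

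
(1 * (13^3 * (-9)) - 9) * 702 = -13886964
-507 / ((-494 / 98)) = 1911 / 19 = 100.58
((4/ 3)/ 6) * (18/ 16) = 1/ 4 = 0.25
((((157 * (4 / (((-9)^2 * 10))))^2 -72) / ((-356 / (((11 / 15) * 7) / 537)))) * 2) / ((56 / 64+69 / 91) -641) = -0.00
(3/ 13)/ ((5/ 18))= 54/ 65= 0.83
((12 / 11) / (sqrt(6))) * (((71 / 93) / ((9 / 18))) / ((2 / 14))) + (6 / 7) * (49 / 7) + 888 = 1988 * sqrt(6) / 1023 + 894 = 898.76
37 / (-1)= -37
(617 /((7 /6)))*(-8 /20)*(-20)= 29616 /7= 4230.86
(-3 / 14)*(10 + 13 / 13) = -33 / 14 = -2.36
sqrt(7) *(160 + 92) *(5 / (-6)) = -210 *sqrt(7) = -555.61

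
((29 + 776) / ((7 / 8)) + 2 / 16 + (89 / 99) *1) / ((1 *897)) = 729451 / 710424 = 1.03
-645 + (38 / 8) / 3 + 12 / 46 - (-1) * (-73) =-197659 / 276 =-716.16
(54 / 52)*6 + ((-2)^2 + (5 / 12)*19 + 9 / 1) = 4235 / 156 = 27.15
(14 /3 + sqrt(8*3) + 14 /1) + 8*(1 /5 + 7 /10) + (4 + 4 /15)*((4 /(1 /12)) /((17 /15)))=2*sqrt(6) + 52676 /255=211.47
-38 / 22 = -19 / 11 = -1.73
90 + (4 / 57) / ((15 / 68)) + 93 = 156737 / 855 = 183.32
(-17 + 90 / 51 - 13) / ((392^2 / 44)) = -330 / 40817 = -0.01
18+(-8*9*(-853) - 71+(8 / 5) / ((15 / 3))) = 1534083 / 25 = 61363.32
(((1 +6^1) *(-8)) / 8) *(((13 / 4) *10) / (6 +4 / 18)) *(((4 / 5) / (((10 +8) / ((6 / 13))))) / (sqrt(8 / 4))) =-3 *sqrt(2) / 8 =-0.53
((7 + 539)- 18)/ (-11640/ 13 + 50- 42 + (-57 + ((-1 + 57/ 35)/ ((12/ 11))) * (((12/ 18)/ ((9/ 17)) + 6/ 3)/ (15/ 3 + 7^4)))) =-23409706320/ 41870735279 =-0.56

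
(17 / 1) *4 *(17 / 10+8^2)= 22338 / 5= 4467.60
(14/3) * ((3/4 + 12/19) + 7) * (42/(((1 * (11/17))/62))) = 32898502/209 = 157409.10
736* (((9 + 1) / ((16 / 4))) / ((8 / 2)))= 460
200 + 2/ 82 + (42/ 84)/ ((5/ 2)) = 41046/ 205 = 200.22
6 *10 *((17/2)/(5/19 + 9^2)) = 4845/772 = 6.28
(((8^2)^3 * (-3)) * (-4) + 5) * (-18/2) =-28311597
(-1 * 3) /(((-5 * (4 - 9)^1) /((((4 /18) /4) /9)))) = -1 /1350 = -0.00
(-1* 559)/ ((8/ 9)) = -628.88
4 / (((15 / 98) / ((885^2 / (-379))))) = -20468280 / 379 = -54006.02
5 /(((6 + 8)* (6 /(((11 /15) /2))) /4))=11 /126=0.09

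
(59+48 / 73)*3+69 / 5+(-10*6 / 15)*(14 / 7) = 67442 / 365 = 184.77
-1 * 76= -76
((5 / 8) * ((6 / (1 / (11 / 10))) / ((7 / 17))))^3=176558481 / 175616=1005.37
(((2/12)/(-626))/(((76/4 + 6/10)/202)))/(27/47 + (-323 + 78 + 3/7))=4747/422118060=0.00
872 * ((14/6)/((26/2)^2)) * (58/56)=6322/507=12.47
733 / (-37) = -733 / 37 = -19.81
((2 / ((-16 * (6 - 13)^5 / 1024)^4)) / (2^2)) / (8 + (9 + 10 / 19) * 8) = 2490368 / 1994806657440300025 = 0.00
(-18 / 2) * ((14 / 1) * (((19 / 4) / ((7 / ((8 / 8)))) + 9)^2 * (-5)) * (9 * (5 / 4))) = 148718025 / 224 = 663919.75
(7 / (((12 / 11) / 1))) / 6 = 1.07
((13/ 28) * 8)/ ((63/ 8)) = 208/ 441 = 0.47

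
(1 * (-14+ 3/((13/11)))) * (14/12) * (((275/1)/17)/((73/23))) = -6596975/96798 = -68.15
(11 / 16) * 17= 11.69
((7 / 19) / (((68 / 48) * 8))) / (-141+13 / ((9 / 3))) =-63 / 264860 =-0.00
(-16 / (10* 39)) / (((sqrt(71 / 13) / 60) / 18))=-576* sqrt(923) / 923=-18.96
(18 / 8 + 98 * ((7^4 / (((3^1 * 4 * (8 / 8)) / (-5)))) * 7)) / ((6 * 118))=-8235403 / 8496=-969.33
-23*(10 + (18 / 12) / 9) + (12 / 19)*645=19783 / 114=173.54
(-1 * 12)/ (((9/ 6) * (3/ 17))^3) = -157216/ 243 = -646.98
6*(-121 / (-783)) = 242 / 261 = 0.93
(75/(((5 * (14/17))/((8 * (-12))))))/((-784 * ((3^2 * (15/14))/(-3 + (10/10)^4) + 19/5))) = -15300/7007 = -2.18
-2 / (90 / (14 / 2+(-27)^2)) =-16.36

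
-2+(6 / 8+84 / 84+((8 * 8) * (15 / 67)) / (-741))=-17829 / 66196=-0.27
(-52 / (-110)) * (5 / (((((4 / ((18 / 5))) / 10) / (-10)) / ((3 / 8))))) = -1755 / 22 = -79.77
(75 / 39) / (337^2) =25 / 1476397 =0.00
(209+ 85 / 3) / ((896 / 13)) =1157 / 336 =3.44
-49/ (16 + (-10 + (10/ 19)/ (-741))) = -689871/ 84464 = -8.17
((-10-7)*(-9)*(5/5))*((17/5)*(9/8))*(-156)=-912951/10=-91295.10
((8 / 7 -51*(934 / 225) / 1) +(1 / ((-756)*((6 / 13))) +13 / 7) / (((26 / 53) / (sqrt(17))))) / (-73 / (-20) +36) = -442184 / 83265 +171455*sqrt(17) / 1798524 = -4.92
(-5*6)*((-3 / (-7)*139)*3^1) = -37530 / 7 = -5361.43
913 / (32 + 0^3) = 913 / 32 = 28.53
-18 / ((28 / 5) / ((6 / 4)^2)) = -405 / 56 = -7.23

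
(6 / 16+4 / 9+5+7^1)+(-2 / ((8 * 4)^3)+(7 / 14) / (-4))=1871863 / 147456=12.69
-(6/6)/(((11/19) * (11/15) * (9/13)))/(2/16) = -9880/363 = -27.22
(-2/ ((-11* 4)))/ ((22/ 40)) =10/ 121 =0.08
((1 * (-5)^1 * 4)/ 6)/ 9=-10/ 27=-0.37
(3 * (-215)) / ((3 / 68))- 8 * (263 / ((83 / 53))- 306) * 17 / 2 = -434248 / 83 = -5231.90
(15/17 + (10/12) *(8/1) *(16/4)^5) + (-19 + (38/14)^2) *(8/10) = 17038789/2499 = 6818.24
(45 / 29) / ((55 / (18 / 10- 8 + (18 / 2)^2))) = 306 / 145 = 2.11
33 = 33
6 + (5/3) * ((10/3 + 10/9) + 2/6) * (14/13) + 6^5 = 2734492/351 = 7790.58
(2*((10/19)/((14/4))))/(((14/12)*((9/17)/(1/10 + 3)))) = 4216/2793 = 1.51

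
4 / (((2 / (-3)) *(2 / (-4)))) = 12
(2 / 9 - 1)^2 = 49 / 81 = 0.60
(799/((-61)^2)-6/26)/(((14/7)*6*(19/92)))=-17848/2757261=-0.01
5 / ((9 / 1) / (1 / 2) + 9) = 0.19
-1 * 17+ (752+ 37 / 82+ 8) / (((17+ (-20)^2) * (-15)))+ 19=963463 / 512910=1.88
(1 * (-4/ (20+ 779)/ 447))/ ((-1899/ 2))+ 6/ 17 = 239376554/ 678233547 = 0.35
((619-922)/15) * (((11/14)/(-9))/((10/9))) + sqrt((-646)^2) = 453311/700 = 647.59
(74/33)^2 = 5476/1089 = 5.03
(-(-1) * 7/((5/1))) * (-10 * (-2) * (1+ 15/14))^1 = 58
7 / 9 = 0.78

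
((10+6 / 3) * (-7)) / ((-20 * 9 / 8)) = 56 / 15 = 3.73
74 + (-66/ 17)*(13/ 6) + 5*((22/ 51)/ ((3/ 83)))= 125.26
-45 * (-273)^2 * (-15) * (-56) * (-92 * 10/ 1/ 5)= 518364100800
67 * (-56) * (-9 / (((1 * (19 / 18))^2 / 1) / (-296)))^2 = -21448992003.35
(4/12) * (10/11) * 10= 100/33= 3.03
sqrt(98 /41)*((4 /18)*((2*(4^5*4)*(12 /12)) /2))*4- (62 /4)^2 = -961 /4 +229376*sqrt(82) /369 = 5388.71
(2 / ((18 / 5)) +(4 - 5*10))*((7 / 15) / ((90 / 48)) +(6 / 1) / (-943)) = -21046322 / 1909575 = -11.02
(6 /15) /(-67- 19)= -1 /215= -0.00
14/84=1/6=0.17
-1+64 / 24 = 5 / 3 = 1.67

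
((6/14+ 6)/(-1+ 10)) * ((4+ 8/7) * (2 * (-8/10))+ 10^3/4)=8462/49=172.69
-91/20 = -4.55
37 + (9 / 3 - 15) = 25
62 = 62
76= 76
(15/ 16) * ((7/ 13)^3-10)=-324405/ 35152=-9.23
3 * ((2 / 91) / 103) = 6 / 9373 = 0.00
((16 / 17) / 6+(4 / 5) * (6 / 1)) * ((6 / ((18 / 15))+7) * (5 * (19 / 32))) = 3002 / 17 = 176.59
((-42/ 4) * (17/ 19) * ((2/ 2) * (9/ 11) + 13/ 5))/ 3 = -11186/ 1045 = -10.70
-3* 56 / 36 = -14 / 3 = -4.67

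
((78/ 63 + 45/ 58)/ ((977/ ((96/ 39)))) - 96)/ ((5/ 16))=-11880192256/ 38674545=-307.18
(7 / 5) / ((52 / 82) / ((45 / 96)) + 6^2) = 861 / 22972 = 0.04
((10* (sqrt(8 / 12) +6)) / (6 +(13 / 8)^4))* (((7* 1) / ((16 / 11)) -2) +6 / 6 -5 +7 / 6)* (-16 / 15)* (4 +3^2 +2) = 40960* sqrt(6) / 478233 +81920 / 53137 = 1.75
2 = 2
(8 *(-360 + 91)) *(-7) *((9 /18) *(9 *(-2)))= -135576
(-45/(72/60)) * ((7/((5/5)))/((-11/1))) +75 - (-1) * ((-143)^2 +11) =452295/22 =20558.86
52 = 52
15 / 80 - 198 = -3165 / 16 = -197.81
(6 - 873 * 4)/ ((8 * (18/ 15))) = -2905/ 8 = -363.12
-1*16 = -16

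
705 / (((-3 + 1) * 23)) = -705 / 46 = -15.33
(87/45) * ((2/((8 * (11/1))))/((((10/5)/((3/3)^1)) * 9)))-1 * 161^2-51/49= -15089736979/582120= -25922.04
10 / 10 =1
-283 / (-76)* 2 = 283 / 38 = 7.45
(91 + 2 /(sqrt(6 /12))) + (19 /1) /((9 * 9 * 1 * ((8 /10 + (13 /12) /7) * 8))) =2 * sqrt(2) + 1971179 /21654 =93.86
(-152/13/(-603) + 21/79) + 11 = 6988718/619281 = 11.29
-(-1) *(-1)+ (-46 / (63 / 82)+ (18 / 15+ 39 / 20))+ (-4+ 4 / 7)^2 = -405437 / 8820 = -45.97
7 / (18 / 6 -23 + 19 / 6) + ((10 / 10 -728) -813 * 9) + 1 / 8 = -8044.29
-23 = -23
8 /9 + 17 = 161 /9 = 17.89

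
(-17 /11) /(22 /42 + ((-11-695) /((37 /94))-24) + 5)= 13209 /15488000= 0.00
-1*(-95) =95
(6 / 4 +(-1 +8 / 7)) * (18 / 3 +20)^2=7774 / 7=1110.57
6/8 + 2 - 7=-17/4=-4.25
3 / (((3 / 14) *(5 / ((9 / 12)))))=21 / 10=2.10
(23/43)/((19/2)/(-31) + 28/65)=4.30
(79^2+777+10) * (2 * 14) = 196784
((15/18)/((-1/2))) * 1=-5/3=-1.67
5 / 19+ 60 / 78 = 255 / 247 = 1.03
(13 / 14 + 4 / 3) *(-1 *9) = -285 / 14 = -20.36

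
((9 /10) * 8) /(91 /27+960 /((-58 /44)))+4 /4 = 2809817 /2838005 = 0.99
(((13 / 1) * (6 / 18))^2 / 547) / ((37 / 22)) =3718 / 182151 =0.02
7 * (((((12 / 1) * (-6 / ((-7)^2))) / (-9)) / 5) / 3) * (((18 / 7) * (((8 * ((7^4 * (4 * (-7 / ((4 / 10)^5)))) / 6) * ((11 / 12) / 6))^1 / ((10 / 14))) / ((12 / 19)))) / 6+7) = -313628897 / 3240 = -96799.04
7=7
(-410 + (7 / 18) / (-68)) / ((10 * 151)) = -501847 / 1848240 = -0.27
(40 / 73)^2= 1600 / 5329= 0.30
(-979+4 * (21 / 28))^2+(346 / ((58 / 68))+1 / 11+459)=304147598 / 319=953440.75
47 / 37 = 1.27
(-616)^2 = 379456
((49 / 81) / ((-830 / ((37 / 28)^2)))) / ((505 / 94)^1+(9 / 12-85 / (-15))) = -64343 / 596016360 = -0.00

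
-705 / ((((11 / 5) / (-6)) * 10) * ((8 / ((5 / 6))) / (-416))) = -91650 / 11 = -8331.82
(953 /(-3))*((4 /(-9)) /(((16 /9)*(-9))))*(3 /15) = -953 /540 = -1.76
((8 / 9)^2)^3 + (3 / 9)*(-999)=-332.51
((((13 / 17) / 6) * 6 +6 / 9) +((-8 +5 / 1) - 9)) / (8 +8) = -0.66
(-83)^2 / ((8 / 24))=20667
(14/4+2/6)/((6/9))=23/4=5.75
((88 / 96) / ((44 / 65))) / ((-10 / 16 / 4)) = -26 / 3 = -8.67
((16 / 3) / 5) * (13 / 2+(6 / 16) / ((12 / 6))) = 107 / 15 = 7.13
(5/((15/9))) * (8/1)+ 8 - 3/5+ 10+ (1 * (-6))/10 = 40.80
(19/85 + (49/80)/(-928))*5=281279/252416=1.11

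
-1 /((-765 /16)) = 16 /765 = 0.02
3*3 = 9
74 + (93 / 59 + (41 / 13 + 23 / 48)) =2916169 / 36816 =79.21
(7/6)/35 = 1/30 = 0.03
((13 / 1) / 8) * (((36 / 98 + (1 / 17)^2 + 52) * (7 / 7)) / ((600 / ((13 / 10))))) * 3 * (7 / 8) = 125334287 / 258944000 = 0.48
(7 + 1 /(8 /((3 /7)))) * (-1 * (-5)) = 1975 /56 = 35.27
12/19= 0.63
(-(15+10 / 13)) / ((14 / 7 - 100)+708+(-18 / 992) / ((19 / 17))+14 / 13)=-1931920 / 74862267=-0.03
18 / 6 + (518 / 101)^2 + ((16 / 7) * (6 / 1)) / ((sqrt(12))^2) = 2174097 / 71407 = 30.45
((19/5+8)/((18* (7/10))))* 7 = 59/9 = 6.56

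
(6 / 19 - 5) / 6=-89 / 114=-0.78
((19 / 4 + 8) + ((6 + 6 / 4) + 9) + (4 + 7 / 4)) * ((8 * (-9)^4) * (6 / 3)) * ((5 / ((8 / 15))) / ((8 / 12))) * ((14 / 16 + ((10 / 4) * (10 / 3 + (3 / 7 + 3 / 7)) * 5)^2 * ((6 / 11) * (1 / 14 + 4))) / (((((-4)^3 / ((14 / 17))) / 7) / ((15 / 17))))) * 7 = -12960163868518125 / 73984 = -175175225298.96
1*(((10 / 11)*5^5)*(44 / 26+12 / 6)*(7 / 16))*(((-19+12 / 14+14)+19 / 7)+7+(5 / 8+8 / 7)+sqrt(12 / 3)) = 24515625 / 572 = 42859.48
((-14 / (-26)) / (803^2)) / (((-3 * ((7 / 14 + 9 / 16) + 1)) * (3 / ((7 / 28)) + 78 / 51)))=-0.00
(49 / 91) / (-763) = -0.00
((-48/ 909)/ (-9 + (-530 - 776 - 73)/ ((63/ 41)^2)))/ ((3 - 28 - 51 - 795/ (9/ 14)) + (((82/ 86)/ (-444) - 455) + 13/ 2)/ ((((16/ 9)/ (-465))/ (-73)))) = -5370624/ 516617335296728285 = -0.00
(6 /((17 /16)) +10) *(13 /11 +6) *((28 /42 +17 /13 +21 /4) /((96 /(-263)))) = -3114285307 /1400256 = -2224.08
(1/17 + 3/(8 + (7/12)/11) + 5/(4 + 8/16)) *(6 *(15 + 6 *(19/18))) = 32110720/162639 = 197.44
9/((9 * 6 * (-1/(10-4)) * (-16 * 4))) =1/64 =0.02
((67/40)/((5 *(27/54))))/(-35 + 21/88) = -1474/76475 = -0.02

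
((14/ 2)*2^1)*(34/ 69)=476/ 69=6.90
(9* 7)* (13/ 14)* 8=468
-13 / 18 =-0.72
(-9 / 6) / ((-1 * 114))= 1 / 76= 0.01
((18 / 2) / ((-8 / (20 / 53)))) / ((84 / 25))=-375 / 2968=-0.13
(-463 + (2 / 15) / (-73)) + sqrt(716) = -506987 / 1095 + 2*sqrt(179) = -436.24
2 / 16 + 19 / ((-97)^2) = 9561 / 75272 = 0.13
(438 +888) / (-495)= -442 / 165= -2.68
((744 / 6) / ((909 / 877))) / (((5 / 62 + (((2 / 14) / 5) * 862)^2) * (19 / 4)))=33037642400 / 795758786163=0.04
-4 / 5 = -0.80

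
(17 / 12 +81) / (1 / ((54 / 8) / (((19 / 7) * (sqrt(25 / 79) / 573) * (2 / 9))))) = 321317199 * sqrt(79) / 3040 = 939450.57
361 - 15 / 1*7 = 256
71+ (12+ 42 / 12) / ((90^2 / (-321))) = 380083 / 5400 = 70.39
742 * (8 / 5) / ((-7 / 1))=-848 / 5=-169.60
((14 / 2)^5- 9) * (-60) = -1007880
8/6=4/3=1.33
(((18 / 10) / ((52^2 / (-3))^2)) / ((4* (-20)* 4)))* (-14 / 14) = 81 / 11698585600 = 0.00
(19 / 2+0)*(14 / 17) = 133 / 17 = 7.82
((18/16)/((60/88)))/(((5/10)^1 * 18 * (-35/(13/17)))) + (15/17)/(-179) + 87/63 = 8767603/6390300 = 1.37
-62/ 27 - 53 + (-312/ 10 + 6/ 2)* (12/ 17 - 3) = 21568/ 2295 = 9.40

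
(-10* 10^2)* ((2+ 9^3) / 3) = -731000 / 3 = -243666.67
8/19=0.42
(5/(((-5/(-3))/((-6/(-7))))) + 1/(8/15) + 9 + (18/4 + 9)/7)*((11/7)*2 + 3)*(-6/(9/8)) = -3526/7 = -503.71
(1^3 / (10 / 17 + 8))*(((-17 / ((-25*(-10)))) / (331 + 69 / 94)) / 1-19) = -629513604 / 284544875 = -2.21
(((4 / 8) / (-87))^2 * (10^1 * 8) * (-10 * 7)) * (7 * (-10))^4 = -4441009.38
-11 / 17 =-0.65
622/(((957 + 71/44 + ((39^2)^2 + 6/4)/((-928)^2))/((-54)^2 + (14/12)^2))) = 309415251481600/163915521327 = 1887.65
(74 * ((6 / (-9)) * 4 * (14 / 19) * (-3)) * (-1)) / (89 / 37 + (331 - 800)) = 19166 / 20501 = 0.93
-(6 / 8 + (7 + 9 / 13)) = -439 / 52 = -8.44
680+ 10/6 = 2045/3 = 681.67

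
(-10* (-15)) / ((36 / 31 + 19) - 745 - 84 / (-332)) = -128650 / 621453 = -0.21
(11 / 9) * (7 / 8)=77 / 72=1.07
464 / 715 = 0.65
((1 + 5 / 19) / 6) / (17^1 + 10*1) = 4 / 513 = 0.01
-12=-12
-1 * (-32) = 32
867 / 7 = 123.86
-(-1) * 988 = 988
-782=-782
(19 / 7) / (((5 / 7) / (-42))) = -798 / 5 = -159.60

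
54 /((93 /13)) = 234 /31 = 7.55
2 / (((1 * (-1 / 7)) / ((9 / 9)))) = -14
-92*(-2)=184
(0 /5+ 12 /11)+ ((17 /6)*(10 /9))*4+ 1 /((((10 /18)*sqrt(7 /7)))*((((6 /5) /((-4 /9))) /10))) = 2084 /297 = 7.02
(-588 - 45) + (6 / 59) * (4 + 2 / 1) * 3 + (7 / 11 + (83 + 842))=191109 / 649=294.47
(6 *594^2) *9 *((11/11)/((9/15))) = 31755240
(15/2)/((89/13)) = 195/178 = 1.10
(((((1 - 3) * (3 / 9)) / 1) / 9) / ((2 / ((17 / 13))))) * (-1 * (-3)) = -17 / 117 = -0.15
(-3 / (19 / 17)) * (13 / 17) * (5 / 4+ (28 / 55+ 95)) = -830193 / 4180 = -198.61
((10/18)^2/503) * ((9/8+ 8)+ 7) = 1075/108648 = 0.01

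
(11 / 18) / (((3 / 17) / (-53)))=-9911 / 54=-183.54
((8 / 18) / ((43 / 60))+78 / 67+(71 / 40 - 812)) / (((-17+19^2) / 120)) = -279494107 / 991064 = -282.01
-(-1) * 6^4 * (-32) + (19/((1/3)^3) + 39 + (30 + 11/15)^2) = -8994479/225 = -39975.46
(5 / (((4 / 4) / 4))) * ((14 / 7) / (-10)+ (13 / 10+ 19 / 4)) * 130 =15210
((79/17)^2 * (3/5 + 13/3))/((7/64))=29557376/30345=974.04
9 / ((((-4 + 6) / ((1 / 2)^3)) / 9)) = 81 / 16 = 5.06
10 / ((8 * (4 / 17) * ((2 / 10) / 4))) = 106.25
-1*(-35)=35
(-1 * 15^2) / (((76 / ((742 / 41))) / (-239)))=19950525 / 1558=12805.22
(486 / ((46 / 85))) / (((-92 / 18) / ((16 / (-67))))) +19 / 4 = 6622057 / 141772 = 46.71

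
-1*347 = -347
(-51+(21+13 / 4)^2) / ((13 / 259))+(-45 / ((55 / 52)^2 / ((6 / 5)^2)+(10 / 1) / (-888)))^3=-192345.39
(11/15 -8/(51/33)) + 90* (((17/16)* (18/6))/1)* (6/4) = 1737547/4080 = 425.87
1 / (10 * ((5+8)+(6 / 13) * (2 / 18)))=39 / 5090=0.01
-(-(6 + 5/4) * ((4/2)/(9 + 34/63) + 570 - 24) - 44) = 2406416/601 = 4004.02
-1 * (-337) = 337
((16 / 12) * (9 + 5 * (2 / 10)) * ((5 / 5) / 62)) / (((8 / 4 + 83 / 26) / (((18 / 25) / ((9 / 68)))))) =14144 / 62775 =0.23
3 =3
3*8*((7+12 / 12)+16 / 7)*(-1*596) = -1029888 / 7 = -147126.86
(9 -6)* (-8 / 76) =-6 / 19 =-0.32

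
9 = 9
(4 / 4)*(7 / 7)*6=6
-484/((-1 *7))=484/7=69.14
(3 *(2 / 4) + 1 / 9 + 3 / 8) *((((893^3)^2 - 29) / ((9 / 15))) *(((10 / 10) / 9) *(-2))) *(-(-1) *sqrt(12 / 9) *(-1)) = 181294571186839760650 *sqrt(3) / 729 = 430742672746253937.18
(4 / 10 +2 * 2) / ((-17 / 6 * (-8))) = 0.19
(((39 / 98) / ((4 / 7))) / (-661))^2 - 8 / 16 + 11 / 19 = 2055305283 / 26033500864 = 0.08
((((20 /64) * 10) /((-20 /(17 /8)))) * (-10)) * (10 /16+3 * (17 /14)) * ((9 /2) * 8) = 914175 /1792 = 510.14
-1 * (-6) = 6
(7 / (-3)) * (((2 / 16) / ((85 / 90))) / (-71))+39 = 188313 / 4828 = 39.00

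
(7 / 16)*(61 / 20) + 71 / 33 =36811 / 10560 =3.49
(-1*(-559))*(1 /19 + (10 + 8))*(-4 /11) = -766948 /209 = -3669.61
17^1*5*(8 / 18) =340 / 9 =37.78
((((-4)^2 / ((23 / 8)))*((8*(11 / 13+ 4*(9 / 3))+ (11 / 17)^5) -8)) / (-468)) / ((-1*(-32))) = -583785829 / 16556952477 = -0.04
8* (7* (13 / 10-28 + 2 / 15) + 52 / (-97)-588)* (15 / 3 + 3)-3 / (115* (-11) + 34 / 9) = -818653332011 / 16515705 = -49568.17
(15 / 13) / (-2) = -15 / 26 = -0.58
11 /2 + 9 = 29 /2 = 14.50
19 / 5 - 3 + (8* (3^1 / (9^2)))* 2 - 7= -757 / 135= -5.61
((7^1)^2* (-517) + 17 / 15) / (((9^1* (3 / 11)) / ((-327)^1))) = 455593622 / 135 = 3374767.57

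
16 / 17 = 0.94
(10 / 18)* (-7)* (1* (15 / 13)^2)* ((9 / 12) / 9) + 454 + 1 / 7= 6440887 / 14196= 453.71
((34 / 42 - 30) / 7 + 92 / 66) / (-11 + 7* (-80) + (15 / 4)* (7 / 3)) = 17956 / 3636633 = 0.00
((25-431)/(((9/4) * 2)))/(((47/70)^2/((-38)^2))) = -288988.84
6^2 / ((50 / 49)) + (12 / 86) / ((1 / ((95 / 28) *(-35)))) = 18.71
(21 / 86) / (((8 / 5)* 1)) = 105 / 688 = 0.15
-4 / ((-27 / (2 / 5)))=8 / 135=0.06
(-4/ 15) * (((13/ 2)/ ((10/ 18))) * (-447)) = 1394.64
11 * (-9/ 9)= -11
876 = 876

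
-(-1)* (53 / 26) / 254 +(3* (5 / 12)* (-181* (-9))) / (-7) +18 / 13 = -289.50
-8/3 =-2.67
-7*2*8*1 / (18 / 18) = -112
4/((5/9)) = 7.20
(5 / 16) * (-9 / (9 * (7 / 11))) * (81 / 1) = -4455 / 112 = -39.78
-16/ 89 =-0.18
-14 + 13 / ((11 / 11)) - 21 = -22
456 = 456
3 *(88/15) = 17.60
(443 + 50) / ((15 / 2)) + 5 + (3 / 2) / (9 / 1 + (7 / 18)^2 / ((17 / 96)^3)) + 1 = 1149958223 / 16021770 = 71.77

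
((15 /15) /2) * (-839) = -839 /2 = -419.50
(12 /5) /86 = 0.03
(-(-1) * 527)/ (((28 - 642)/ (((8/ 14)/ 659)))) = -1054/ 1416191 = -0.00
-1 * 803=-803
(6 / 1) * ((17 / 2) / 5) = 51 / 5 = 10.20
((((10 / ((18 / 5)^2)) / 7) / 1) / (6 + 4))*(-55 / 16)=-1375 / 36288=-0.04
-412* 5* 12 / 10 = -2472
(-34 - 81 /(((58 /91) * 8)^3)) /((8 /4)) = -3457548947 /199794688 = -17.31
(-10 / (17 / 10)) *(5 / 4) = -125 / 17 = -7.35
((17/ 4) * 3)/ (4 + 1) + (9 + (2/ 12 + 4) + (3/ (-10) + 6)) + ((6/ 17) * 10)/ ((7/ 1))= 31303/ 1428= 21.92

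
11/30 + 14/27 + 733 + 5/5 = 198419/270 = 734.89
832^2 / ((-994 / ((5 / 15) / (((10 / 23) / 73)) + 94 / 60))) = -298694656 / 7455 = -40066.35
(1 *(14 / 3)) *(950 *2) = 8866.67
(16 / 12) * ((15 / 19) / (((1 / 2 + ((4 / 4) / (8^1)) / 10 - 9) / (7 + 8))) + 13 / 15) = -409148 / 580545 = -0.70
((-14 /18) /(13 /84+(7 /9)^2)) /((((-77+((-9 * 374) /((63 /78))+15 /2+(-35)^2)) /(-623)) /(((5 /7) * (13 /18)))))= -7937020 /72653741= -0.11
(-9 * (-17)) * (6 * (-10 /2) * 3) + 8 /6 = -41306 /3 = -13768.67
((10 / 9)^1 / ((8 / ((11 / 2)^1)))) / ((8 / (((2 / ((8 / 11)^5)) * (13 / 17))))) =115151465 / 160432128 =0.72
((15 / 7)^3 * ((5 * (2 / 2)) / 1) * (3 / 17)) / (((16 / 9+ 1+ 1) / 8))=18.39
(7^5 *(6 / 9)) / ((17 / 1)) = 33614 / 51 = 659.10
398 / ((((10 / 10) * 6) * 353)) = 199 / 1059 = 0.19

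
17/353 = 0.05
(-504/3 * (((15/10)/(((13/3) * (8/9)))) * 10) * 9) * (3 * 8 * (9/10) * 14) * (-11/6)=42436548/13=3264349.85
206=206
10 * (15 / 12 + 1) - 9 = 27 / 2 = 13.50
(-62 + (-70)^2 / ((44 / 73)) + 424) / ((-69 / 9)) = -280221 / 253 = -1107.59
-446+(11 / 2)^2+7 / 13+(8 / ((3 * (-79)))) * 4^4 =-5223563 / 12324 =-423.85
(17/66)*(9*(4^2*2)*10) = 741.82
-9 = -9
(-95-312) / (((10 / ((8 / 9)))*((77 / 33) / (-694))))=1129832 / 105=10760.30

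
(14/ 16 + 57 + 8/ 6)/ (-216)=-1421/ 5184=-0.27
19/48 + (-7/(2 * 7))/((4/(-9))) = 73/48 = 1.52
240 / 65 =48 / 13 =3.69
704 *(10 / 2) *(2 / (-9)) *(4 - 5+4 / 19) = 35200 / 57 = 617.54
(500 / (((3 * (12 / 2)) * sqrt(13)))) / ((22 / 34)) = 4250 * sqrt(13) / 1287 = 11.91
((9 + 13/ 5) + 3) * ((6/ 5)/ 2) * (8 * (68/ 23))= 119136/ 575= 207.19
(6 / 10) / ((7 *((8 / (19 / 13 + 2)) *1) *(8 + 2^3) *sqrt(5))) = 27 *sqrt(5) / 58240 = 0.00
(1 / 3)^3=1 / 27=0.04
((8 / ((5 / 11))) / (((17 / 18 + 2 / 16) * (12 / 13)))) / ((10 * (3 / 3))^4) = 39 / 21875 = 0.00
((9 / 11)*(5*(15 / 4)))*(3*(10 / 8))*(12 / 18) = 3375 / 88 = 38.35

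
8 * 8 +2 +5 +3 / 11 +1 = 795 / 11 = 72.27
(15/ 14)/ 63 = 5/ 294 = 0.02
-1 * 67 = -67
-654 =-654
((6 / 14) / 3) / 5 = 1 / 35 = 0.03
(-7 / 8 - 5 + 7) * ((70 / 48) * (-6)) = -315 / 32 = -9.84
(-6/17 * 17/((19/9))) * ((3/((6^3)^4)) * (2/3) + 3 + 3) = -17.05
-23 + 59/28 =-585/28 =-20.89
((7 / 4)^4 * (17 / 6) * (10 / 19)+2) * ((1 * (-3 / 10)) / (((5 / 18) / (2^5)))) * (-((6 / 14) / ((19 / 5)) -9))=-1240757811 / 252700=-4910.00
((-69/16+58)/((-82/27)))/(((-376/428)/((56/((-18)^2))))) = 643391/184992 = 3.48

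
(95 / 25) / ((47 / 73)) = 1387 / 235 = 5.90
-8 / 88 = -1 / 11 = -0.09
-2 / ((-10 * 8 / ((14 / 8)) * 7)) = 1 / 160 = 0.01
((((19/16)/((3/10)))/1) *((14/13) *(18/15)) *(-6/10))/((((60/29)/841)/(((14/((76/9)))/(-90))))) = 1195061/52000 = 22.98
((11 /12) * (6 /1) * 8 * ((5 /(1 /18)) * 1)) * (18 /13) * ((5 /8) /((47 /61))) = 2717550 /611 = 4447.71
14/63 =2/9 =0.22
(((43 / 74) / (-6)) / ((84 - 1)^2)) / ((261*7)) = -43 / 5588274132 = -0.00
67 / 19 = 3.53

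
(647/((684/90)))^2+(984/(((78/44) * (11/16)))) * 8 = 257297717/18772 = 13706.46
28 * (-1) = -28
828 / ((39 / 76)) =20976 / 13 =1613.54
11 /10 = 1.10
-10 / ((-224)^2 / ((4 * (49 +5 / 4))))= -1005 / 25088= -0.04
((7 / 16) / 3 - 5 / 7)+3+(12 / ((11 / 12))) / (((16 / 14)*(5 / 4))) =214279 / 18480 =11.60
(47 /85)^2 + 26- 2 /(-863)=164035367 /6235175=26.31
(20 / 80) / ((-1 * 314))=-1 / 1256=-0.00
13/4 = 3.25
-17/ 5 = -3.40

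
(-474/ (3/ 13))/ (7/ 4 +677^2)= -8216/ 1833323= -0.00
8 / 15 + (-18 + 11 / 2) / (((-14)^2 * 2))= 5897 / 11760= 0.50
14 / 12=7 / 6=1.17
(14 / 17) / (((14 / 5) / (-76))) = -380 / 17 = -22.35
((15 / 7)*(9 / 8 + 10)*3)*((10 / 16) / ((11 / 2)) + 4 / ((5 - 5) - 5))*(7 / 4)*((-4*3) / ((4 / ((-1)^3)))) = -362853 / 1408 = -257.71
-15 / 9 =-5 / 3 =-1.67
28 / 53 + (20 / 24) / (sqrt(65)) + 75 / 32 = sqrt(65) / 78 + 4871 / 1696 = 2.98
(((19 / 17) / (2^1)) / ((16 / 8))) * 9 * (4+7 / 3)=1083 / 68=15.93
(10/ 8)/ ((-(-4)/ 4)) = 5/ 4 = 1.25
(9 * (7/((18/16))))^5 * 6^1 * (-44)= -145393188864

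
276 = 276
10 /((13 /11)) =8.46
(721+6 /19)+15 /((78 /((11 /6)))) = 721.67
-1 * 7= -7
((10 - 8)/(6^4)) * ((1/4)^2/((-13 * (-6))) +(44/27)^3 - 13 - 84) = -758805311/5305906944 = -0.14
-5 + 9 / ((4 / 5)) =25 / 4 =6.25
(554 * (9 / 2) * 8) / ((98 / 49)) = 9972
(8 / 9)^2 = 64 / 81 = 0.79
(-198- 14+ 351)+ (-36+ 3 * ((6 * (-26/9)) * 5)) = -157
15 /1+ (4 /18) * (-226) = -317 /9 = -35.22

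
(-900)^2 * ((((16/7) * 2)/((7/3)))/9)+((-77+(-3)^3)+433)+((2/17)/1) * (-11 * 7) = 147146511/833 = 176646.47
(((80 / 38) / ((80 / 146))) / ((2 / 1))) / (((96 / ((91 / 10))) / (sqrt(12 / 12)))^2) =604513 / 35020800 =0.02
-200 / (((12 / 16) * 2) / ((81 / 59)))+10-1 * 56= -13514 / 59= -229.05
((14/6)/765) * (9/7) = 1/255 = 0.00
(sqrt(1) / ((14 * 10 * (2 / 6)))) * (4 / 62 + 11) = 147 / 620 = 0.24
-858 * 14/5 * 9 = -108108/5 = -21621.60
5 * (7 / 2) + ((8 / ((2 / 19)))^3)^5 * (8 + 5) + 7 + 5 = 423815886713270178847209291835 / 2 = 211907943356635089423604600000.00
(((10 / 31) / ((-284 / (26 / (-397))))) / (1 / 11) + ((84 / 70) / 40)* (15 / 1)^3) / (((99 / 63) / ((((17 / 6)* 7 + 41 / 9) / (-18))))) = -1087505952085 / 12456850032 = -87.30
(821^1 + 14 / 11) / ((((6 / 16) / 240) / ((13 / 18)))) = 4180800 / 11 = 380072.73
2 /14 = 1 /7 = 0.14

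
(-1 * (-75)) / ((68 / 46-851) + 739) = -1725 / 2542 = -0.68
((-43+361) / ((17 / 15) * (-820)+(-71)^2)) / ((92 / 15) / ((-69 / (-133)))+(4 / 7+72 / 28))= 30051 / 5814719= 0.01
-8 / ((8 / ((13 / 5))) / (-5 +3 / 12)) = 247 / 20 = 12.35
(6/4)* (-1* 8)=-12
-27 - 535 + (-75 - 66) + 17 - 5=-691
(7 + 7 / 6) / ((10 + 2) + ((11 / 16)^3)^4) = 6896136929411072 / 10142514446713779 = 0.68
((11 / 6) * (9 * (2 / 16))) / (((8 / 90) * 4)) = 1485 / 256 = 5.80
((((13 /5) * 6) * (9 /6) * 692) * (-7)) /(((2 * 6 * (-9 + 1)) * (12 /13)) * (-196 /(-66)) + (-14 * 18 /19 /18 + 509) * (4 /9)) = 384963579 /126565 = 3041.63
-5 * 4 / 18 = -10 / 9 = -1.11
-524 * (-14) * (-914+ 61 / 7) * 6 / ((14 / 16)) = -318776448 / 7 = -45539492.57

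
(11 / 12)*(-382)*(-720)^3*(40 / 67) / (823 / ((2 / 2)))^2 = 5227960320000 / 45381043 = 115201.41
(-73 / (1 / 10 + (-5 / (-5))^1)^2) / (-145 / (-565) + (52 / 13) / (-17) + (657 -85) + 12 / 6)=-2804660 / 26685219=-0.11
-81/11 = -7.36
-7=-7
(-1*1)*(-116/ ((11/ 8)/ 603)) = 559584/ 11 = 50871.27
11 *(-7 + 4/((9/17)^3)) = 160039/729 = 219.53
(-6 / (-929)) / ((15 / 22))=44 / 4645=0.01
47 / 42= 1.12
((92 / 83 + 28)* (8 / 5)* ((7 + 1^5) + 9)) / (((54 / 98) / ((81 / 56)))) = 862512 / 415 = 2078.34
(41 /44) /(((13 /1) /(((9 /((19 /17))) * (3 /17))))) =0.10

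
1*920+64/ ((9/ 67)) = 1396.44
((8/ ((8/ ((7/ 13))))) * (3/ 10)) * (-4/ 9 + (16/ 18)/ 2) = 0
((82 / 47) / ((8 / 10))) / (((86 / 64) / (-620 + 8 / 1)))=-993.25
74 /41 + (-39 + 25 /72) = -108775 /2952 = -36.85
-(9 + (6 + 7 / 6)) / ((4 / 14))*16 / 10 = -1358 / 15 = -90.53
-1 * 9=-9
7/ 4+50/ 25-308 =-1217/ 4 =-304.25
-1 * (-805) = 805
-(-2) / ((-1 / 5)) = -10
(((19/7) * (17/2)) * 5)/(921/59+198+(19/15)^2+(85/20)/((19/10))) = 407343375/767853709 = 0.53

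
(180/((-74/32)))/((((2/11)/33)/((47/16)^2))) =-36084015/296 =-121905.46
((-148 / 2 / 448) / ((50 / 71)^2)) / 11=-186517 / 6160000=-0.03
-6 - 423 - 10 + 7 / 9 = -3944 / 9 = -438.22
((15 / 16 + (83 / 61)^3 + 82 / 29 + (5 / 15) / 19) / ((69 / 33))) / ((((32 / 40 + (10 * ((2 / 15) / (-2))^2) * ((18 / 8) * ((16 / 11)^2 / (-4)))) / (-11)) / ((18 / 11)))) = -755285588283435 / 10401533250208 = -72.61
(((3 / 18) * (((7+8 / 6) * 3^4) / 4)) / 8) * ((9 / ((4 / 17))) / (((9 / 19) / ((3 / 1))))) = 218025 / 256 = 851.66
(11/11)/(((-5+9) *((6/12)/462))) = 231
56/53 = 1.06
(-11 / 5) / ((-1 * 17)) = 11 / 85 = 0.13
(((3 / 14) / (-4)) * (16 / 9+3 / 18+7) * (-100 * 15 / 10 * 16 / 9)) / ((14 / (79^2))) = 3588575 / 63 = 56961.51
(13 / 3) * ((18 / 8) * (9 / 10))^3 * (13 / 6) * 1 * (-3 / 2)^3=-269440587 / 1024000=-263.13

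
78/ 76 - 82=-3077/ 38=-80.97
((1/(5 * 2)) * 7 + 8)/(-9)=-29/30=-0.97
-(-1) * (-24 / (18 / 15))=-20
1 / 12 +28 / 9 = 115 / 36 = 3.19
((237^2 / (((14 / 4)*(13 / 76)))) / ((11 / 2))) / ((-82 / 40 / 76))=-25954571520 / 41041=-632405.92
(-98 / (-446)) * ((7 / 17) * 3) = 1029 / 3791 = 0.27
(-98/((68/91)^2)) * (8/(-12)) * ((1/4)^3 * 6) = 405769/36992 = 10.97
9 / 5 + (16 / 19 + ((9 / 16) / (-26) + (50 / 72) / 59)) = 55237891 / 20985120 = 2.63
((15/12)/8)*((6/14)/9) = 5/672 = 0.01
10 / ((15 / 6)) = 4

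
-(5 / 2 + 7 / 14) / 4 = -3 / 4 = -0.75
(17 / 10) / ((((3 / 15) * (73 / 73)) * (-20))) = -17 / 40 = -0.42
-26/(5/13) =-338/5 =-67.60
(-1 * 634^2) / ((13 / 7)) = -2813692 / 13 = -216437.85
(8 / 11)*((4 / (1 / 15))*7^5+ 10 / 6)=24202120 / 33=733397.58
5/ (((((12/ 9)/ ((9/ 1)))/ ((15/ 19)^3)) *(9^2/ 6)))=16875/ 13718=1.23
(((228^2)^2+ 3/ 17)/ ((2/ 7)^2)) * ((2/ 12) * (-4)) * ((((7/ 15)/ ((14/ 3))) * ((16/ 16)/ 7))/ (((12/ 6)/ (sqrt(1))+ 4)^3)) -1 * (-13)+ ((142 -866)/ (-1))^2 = -13739246267/ 14688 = -935406.20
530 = 530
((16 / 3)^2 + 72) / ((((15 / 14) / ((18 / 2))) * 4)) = 3164 / 15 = 210.93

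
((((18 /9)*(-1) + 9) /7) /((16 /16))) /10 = 1 /10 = 0.10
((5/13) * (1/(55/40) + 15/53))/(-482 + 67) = -589/629057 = -0.00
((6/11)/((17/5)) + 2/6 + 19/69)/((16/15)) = 12405/17204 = 0.72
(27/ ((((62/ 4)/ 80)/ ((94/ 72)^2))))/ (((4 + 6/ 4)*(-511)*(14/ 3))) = -22090/ 1219757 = -0.02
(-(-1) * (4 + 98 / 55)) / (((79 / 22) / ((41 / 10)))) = 13038 / 1975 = 6.60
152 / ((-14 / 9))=-684 / 7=-97.71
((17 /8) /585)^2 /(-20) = -289 /438048000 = -0.00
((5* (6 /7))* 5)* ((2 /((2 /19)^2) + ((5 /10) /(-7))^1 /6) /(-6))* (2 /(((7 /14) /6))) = -758050 /49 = -15470.41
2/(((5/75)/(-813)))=-24390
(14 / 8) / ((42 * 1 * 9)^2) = 1 / 81648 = 0.00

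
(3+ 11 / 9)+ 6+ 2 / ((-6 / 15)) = 47 / 9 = 5.22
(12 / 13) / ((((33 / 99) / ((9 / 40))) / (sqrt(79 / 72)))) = 27 * sqrt(158) / 520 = 0.65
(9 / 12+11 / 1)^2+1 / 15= 33151 / 240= 138.13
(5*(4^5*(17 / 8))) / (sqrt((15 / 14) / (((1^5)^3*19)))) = 2176*sqrt(3990) / 3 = 45816.73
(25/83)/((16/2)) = 25/664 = 0.04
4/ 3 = 1.33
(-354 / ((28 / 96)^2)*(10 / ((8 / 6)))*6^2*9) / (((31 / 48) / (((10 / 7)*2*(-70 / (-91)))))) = -4756672512000 / 138229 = -34411538.19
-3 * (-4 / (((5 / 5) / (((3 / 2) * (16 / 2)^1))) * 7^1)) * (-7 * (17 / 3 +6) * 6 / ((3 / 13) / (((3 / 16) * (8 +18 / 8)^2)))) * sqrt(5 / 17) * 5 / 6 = -388875.81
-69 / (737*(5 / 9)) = -621 / 3685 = -0.17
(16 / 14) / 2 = 4 / 7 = 0.57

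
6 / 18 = 0.33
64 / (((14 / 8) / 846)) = 216576 / 7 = 30939.43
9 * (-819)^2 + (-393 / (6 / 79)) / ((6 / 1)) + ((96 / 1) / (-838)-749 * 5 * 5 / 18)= 91031128345 / 15084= 6034946.19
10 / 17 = 0.59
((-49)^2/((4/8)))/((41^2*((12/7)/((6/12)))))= 0.83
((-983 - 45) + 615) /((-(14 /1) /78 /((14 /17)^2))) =450996 /289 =1560.54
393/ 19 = 20.68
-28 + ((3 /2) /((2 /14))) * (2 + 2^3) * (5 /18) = 1.17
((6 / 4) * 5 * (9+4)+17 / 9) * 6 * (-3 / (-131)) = 13.66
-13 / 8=-1.62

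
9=9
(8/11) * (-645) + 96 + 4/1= -4060/11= -369.09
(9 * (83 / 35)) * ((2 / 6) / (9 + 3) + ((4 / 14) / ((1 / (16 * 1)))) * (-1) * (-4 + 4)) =83 / 140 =0.59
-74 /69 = -1.07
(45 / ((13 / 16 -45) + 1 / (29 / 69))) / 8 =-2610 / 19399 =-0.13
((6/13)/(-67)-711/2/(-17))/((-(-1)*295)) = 619077/8736130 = 0.07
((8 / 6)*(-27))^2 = 1296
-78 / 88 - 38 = -1711 / 44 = -38.89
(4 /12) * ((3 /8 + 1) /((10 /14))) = 77 /120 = 0.64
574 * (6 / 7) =492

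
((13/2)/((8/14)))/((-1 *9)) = -91/72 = -1.26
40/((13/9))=360/13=27.69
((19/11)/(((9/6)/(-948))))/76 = -158/11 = -14.36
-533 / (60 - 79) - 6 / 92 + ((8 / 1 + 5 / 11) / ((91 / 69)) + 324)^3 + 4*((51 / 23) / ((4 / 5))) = 31621029734785071505 / 876624622874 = 36071345.60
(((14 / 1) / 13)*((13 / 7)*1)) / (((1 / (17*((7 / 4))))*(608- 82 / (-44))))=1309 / 13417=0.10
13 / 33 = 0.39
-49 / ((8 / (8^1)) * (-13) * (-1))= -49 / 13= -3.77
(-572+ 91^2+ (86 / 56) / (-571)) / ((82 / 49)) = 862760143 / 187288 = 4606.60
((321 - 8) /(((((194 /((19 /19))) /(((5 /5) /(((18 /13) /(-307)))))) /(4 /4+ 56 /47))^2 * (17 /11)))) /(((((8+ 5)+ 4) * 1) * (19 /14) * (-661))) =-4072611354040229 /48884040301124088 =-0.08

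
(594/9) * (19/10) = 627/5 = 125.40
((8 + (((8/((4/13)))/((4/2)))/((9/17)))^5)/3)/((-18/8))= -2108733749972/1594323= -1322651.53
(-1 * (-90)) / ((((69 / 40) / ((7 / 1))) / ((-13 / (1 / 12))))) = -1310400 / 23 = -56973.91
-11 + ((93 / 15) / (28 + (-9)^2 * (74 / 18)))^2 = -35837314 / 3258025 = -11.00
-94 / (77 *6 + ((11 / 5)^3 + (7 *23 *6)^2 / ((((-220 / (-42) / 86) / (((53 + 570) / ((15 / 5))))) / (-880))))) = 11750 / 349976425116919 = 0.00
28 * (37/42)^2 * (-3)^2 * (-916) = -1254004/7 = -179143.43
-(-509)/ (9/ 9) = 509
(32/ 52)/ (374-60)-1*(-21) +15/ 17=759320/ 34697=21.88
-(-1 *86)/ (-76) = -43/ 38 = -1.13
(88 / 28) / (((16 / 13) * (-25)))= -143 / 1400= -0.10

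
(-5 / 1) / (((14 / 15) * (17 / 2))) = -75 / 119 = -0.63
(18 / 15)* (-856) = -5136 / 5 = -1027.20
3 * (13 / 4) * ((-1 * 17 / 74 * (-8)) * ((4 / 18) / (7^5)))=442 / 1865577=0.00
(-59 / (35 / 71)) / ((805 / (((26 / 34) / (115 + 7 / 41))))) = -2232737 / 2261719950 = -0.00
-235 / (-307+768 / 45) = 3525 / 4349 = 0.81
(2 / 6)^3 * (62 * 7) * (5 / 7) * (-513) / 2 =-2945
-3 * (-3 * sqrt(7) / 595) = 9 * sqrt(7) / 595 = 0.04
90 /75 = 6 /5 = 1.20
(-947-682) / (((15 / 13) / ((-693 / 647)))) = 4891887 / 3235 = 1512.18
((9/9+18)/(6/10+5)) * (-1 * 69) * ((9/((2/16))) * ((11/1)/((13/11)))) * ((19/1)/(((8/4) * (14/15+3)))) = -2034442575/5369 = -378923.93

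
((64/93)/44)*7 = 112/1023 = 0.11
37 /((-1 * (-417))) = 37 /417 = 0.09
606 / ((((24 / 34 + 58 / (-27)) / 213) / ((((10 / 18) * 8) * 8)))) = -1053276480 / 331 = -3182104.17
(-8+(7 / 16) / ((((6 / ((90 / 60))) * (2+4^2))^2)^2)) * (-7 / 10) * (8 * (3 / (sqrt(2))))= 95.04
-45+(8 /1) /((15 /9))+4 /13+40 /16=-4861 /130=-37.39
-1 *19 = -19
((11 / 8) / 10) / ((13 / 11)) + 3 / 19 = 5419 / 19760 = 0.27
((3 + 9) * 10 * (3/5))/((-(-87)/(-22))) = -18.21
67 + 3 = 70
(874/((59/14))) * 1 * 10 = 122360/59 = 2073.90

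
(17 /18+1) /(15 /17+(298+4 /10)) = 2975 /457902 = 0.01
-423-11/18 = -7625/18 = -423.61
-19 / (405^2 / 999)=-703 / 6075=-0.12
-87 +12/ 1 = -75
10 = 10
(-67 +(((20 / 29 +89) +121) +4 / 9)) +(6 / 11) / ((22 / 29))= 4574606 / 31581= 144.85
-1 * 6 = -6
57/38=3/2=1.50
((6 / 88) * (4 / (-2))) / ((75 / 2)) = -0.00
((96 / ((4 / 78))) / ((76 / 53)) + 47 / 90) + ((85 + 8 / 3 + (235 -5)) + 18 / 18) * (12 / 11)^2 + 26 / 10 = 349230059 / 206910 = 1687.84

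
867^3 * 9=5865429267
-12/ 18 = -2/ 3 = -0.67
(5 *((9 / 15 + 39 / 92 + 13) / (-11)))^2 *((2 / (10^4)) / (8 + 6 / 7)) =291307807 / 317484640000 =0.00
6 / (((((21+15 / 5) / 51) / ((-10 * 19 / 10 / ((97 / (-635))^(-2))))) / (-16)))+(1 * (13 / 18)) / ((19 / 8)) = 6257215264 / 68951475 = 90.75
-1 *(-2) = 2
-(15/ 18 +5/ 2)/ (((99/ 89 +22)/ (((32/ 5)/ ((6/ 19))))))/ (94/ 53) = -1.65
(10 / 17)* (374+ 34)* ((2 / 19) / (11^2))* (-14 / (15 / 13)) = -5824 / 2299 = -2.53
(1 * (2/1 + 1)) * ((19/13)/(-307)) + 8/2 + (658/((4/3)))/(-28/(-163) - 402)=2.76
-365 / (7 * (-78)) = 365 / 546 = 0.67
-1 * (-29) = 29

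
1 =1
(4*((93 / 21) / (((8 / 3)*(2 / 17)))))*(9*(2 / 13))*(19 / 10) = 270351 / 1820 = 148.54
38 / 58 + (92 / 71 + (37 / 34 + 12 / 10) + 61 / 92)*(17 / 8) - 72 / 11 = 3.13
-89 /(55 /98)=-8722 /55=-158.58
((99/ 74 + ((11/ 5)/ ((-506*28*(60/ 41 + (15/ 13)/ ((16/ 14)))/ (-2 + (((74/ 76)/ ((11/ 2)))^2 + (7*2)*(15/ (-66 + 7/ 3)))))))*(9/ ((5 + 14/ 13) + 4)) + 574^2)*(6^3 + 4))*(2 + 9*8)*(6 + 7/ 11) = 595054632598059437638444/ 16716552493795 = 35596731611.91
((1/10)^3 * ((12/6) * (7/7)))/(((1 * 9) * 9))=0.00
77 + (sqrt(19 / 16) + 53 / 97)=sqrt(19) / 4 + 7522 / 97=78.64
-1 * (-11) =11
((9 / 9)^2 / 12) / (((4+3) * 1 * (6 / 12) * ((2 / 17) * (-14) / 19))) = -323 / 1176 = -0.27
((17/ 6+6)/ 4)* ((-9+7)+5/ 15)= -265/ 72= -3.68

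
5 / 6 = 0.83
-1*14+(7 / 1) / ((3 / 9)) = 7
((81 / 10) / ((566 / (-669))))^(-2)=32035600 / 2936447721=0.01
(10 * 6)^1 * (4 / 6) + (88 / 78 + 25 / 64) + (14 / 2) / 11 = 1157413 / 27456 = 42.16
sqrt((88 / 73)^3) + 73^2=176*sqrt(1606) / 5329 + 5329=5330.32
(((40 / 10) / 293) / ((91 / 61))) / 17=244 / 453271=0.00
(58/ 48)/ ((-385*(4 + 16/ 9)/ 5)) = -87/ 32032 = -0.00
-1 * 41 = -41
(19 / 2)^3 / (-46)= -6859 / 368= -18.64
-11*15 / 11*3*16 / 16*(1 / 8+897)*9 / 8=-2906685 / 64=-45416.95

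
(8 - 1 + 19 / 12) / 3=103 / 36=2.86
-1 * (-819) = 819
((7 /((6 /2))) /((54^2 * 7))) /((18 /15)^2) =25 /314928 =0.00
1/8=0.12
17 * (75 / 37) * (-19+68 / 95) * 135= -59796225 / 703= -85058.64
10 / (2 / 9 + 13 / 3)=90 / 41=2.20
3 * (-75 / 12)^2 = 1875 / 16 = 117.19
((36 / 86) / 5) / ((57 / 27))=162 / 4085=0.04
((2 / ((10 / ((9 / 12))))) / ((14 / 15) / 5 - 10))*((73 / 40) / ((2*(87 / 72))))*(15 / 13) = -29565 / 2219776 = -0.01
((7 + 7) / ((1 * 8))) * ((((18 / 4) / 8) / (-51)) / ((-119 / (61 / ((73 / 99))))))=18117 / 1350208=0.01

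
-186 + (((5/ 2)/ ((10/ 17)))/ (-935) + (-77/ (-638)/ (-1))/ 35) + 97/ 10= -224969/ 1276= -176.31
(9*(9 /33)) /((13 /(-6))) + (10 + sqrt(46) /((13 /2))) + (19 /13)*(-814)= -168858 /143 + 2*sqrt(46) /13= -1179.78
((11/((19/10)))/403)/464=55/1776424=0.00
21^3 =9261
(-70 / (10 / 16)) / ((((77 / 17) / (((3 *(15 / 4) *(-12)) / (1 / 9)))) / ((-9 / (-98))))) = 1487160 / 539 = 2759.11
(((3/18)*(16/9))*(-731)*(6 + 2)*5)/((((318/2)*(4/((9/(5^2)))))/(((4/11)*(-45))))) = 80.25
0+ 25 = 25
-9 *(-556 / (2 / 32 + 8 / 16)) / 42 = 4448 / 21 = 211.81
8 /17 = 0.47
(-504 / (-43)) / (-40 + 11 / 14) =-784 / 2623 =-0.30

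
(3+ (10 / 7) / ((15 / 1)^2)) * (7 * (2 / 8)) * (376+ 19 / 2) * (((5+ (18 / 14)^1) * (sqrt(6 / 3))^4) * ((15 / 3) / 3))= 5354338 / 63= 84989.49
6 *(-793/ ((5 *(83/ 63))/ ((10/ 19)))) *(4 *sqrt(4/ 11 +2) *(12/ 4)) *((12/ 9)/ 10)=-4796064 *sqrt(286)/ 86735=-935.13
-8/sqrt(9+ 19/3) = -4 *sqrt(138)/23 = -2.04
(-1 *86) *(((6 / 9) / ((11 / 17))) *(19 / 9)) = -55556 / 297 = -187.06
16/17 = 0.94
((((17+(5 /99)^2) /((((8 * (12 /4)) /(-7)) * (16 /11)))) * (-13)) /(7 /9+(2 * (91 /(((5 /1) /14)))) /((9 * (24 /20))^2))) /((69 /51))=55241823 /8678912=6.37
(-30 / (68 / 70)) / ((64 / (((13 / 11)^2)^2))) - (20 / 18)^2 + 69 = 86221963987 / 1290282048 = 66.82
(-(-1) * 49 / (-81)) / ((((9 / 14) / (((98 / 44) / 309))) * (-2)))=16807 / 4955742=0.00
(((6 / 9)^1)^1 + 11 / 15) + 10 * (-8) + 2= -383 / 5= -76.60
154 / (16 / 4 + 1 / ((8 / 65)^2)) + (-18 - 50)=-294852 / 4481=-65.80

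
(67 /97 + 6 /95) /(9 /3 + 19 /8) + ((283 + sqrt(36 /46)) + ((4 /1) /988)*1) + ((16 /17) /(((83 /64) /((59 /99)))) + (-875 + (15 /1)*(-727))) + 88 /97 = -8271758094147458 /719563881465 + 3*sqrt(46) /23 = -11494.63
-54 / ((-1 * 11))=54 / 11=4.91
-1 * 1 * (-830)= 830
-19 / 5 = -3.80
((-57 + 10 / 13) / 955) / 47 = -731 / 583505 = -0.00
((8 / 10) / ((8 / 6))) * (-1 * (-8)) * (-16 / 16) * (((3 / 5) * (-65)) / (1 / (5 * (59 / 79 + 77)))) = 5748912 / 79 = 72771.04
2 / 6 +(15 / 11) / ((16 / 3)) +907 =479207 / 528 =907.59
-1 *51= -51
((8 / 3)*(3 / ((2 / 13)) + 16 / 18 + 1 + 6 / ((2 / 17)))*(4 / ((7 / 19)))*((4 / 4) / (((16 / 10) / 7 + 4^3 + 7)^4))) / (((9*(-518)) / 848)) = -5143514320000 / 347293865144957391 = -0.00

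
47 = 47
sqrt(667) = 25.83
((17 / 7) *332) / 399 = 5644 / 2793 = 2.02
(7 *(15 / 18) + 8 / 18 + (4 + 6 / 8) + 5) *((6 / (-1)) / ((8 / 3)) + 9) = 1731 / 16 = 108.19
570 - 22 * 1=548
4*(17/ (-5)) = -13.60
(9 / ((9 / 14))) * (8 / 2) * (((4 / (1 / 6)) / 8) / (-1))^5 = -13608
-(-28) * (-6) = -168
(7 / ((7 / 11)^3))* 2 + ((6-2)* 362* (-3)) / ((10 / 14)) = -1476682 / 245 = -6027.27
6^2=36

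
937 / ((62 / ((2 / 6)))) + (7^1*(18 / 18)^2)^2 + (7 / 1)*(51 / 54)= 16921 / 279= 60.65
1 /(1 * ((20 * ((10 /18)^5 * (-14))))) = -59049 /875000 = -0.07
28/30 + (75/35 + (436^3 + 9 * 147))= 8702734118/105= 82883182.08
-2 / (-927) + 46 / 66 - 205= -2083256 / 10197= -204.30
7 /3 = 2.33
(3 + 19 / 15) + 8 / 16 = 143 / 30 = 4.77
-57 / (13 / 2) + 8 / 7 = -694 / 91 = -7.63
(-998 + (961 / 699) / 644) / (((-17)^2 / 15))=-2246273635 / 43365028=-51.80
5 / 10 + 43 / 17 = 103 / 34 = 3.03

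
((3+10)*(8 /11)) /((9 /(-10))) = -10.51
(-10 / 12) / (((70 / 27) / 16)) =-36 / 7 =-5.14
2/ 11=0.18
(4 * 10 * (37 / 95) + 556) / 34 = 5430 / 323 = 16.81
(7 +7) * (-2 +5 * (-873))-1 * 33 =-61171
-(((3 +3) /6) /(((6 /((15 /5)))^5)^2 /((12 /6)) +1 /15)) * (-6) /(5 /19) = 342 /7681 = 0.04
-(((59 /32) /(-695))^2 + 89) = -44020969881 /494617600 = -89.00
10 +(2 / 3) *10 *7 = 56.67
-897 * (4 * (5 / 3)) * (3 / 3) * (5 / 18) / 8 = -7475 / 36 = -207.64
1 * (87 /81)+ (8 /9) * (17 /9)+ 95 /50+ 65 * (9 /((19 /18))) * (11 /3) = 31345711 /15390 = 2036.76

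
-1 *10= -10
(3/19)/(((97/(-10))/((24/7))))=-720/12901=-0.06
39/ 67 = 0.58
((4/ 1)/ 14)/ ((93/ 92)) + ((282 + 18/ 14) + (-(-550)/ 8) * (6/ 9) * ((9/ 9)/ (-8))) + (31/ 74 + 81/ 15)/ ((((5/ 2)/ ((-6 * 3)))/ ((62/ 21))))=1485162017/ 9634800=154.15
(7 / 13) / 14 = 1 / 26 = 0.04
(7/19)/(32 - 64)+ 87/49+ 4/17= 1012569/506464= 2.00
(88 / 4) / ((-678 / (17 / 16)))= -187 / 5424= -0.03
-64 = -64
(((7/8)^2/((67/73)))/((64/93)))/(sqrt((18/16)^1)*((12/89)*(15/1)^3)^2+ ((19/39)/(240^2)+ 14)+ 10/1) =-9874327462405141550949225/16373501969358478482627134062837328+ 3993626493349916889375000000*sqrt(2)/1023343873084904905164195878927333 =0.00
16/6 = 8/3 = 2.67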